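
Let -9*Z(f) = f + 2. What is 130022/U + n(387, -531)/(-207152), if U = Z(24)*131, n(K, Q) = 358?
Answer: -60602518861/176389928 ≈ -343.57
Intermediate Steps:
Z(f) = -2/9 - f/9 (Z(f) = -(f + 2)/9 = -(2 + f)/9 = -2/9 - f/9)
U = -3406/9 (U = (-2/9 - ⅑*24)*131 = (-2/9 - 8/3)*131 = -26/9*131 = -3406/9 ≈ -378.44)
130022/U + n(387, -531)/(-207152) = 130022/(-3406/9) + 358/(-207152) = 130022*(-9/3406) + 358*(-1/207152) = -585099/1703 - 179/103576 = -60602518861/176389928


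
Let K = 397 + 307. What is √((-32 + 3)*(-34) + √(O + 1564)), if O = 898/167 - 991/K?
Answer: √(53237200544 + 25718*√6910983211)/7348 ≈ 32.025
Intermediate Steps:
K = 704
O = 466695/117568 (O = 898/167 - 991/704 = 466695/117568 ≈ 3.9696)
√((-32 + 3)*(-34) + √(O + 1564)) = √((-32 + 3)*(-34) + √(466695/117568 + 1564)) = √(-29*(-34) + √(184343047/117568)) = √(986 + 7*√6910983211/14696)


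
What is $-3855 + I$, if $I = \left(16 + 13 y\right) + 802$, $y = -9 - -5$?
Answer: $-3089$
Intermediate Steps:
$y = -4$ ($y = -9 + 5 = -4$)
$I = 766$ ($I = \left(16 + 13 \left(-4\right)\right) + 802 = \left(16 - 52\right) + 802 = -36 + 802 = 766$)
$-3855 + I = -3855 + 766 = -3089$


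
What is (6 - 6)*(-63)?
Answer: 0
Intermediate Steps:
(6 - 6)*(-63) = 0*(-63) = 0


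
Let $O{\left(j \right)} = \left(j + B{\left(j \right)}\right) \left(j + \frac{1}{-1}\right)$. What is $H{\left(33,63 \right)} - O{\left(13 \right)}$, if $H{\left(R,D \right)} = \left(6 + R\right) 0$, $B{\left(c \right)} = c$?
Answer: $-312$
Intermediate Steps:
$H{\left(R,D \right)} = 0$
$O{\left(j \right)} = 2 j \left(-1 + j\right)$ ($O{\left(j \right)} = \left(j + j\right) \left(j + \frac{1}{-1}\right) = 2 j \left(j - 1\right) = 2 j \left(-1 + j\right)$)
$H{\left(33,63 \right)} - O{\left(13 \right)} = 0 - 2 \cdot 13 \left(-1 + 13\right) = 0 - 2 \cdot 13 \cdot 12 = 0 - 312 = -312$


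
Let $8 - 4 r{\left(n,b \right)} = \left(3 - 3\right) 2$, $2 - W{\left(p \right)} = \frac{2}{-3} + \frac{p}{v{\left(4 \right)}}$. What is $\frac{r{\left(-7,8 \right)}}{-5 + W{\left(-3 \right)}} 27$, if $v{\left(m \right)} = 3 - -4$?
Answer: $- \frac{567}{20} \approx -28.35$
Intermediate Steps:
$v{\left(m \right)} = 7$ ($v{\left(m \right)} = 3 + 4 = 7$)
$W{\left(p \right)} = \frac{8}{3} - \frac{p}{7}$ ($W{\left(p \right)} = 2 - \left(\frac{2}{-3} + \frac{p}{7}\right) = 2 - \left(2 \left(- \frac{1}{3}\right) + p \frac{1}{7}\right) = 2 - \left(- \frac{2}{3} + \frac{p}{7}\right) = \frac{8}{3} - \frac{p}{7}$)
$r{\left(n,b \right)} = 2$ ($r{\left(n,b \right)} = 2 - \frac{\left(3 - 3\right) 2}{4} = 2 - \frac{0 \cdot 2}{4} = 2 - 0 = 2 + 0 = 2$)
$\frac{r{\left(-7,8 \right)}}{-5 + W{\left(-3 \right)}} 27 = \frac{2}{-5 + \left(\frac{8}{3} - - \frac{3}{7}\right)} 27 = \frac{2}{-5 + \left(\frac{8}{3} + \frac{3}{7}\right)} 27 = \frac{2}{-5 + \frac{65}{21}} \cdot 27 = \frac{2}{- \frac{40}{21}} \cdot 27 = 2 \left(- \frac{21}{40}\right) 27 = \left(- \frac{21}{20}\right) 27 = - \frac{567}{20}$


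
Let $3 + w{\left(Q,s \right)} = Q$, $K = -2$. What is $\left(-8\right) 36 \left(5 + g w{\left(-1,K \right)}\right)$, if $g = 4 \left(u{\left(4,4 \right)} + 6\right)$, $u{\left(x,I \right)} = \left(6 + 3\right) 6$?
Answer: $275040$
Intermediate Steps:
$w{\left(Q,s \right)} = -3 + Q$
$u{\left(x,I \right)} = 54$ ($u{\left(x,I \right)} = 9 \cdot 6 = 54$)
$g = 240$ ($g = 4 \left(54 + 6\right) = 4 \cdot 60 = 240$)
$\left(-8\right) 36 \left(5 + g w{\left(-1,K \right)}\right) = \left(-8\right) 36 \left(5 + 240 \left(-3 - 1\right)\right) = - 288 \left(5 + 240 \left(-4\right)\right) = - 288 \left(5 - 960\right) = \left(-288\right) \left(-955\right) = 275040$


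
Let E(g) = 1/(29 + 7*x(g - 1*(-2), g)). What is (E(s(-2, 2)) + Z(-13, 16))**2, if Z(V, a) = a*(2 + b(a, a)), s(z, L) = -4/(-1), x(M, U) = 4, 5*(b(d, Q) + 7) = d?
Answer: 67289209/81225 ≈ 828.43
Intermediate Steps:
b(d, Q) = -7 + d/5
s(z, L) = 4 (s(z, L) = -4*(-1) = 4)
Z(V, a) = a*(-5 + a/5) (Z(V, a) = a*(2 + (-7 + a/5)) = a*(-5 + a/5))
E(g) = 1/57 (E(g) = 1/(29 + 7*4) = 1/(29 + 28) = 1/57)
(E(s(-2, 2)) + Z(-13, 16))**2 = (1/57 + (1/5)*16*(-25 + 16))**2 = (1/57 + (1/5)*16*(-9))**2 = (1/57 - 144/5)**2 = (-8203/285)**2 = 67289209/81225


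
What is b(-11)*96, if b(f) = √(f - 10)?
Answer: 96*I*√21 ≈ 439.93*I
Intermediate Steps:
b(f) = √(-10 + f)
b(-11)*96 = √(-10 - 11)*96 = √(-21)*96 = (I*√21)*96 = 96*I*√21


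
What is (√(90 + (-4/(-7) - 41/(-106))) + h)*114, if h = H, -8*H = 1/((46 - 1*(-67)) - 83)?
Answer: -19/40 + 171*√5564258/371 ≈ 1086.8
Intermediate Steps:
H = -1/240 (H = -1/(8*((46 - 1*(-67)) - 83)) = -1/(8*((46 + 67) - 83)) = -1/(8*(113 - 83)) = -⅛/30 = -⅛*1/30 = -1/240 ≈ -0.0041667)
h = -1/240 ≈ -0.0041667
(√(90 + (-4/(-7) - 41/(-106))) + h)*114 = (√(90 + (-4/(-7) - 41/(-106))) - 1/240)*114 = (√(90 + (-4*(-⅐) - 41*(-1/106))) - 1/240)*114 = (√(90 + (4/7 + 41/106)) - 1/240)*114 = (√(90 + 711/742) - 1/240)*114 = (√(67491/742) - 1/240)*114 = (3*√5564258/742 - 1/240)*114 = (-1/240 + 3*√5564258/742)*114 = -19/40 + 171*√5564258/371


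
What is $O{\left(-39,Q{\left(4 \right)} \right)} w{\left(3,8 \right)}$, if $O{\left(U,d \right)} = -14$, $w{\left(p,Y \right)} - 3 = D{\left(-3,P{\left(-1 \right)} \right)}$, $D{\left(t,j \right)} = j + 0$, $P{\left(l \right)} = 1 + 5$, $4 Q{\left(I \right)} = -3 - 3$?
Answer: $-126$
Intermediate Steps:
$Q{\left(I \right)} = - \frac{3}{2}$ ($Q{\left(I \right)} = \frac{-3 - 3}{4} = \frac{1}{4} \left(-6\right) = - \frac{3}{2}$)
$P{\left(l \right)} = 6$
$D{\left(t,j \right)} = j$
$w{\left(p,Y \right)} = 9$ ($w{\left(p,Y \right)} = 3 + 6 = 9$)
$O{\left(-39,Q{\left(4 \right)} \right)} w{\left(3,8 \right)} = \left(-14\right) 9 = -126$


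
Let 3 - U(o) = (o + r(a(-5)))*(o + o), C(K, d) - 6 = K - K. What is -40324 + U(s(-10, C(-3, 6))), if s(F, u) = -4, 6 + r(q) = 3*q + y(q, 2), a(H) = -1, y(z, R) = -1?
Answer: -40433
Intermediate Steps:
C(K, d) = 6 (C(K, d) = 6 + (K - K) = 6 + 0 = 6)
r(q) = -7 + 3*q (r(q) = -6 + (3*q - 1) = -6 + (-1 + 3*q) = -7 + 3*q)
U(o) = 3 - 2*o*(-10 + o) (U(o) = 3 - (o + (-7 + 3*(-1)))*(o + o) = 3 - (o + (-7 - 3))*2*o = 3 - (o - 10)*2*o = 3 - (-10 + o)*2*o = 3 - 2*o*(-10 + o))
-40324 + U(s(-10, C(-3, 6))) = -40324 + (3 - 2*(-4)² + 20*(-4)) = -40324 + (3 - 2*16 - 80) = -40324 + (3 - 32 - 80) = -40324 - 109 = -40433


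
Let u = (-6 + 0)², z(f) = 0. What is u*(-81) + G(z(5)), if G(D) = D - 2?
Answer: -2918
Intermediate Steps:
G(D) = -2 + D
u = 36 (u = (-6)² = 36)
u*(-81) + G(z(5)) = 36*(-81) + (-2 + 0) = -2916 - 2 = -2918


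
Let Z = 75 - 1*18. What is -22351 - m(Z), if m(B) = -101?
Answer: -22250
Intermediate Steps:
Z = 57 (Z = 75 - 18 = 57)
-22351 - m(Z) = -22351 - 1*(-101) = -22351 + 101 = -22250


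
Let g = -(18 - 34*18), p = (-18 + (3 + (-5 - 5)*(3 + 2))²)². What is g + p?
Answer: 4801075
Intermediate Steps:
p = 4800481 (p = (-18 + (3 - 10*5)²)² = (-18 + (3 - 50)²)² = (-18 + (-47)²)² = (-18 + 2209)² = 2191² = 4800481)
g = 594 (g = -(18 - 612) = -1*(-594) = 594)
g + p = 594 + 4800481 = 4801075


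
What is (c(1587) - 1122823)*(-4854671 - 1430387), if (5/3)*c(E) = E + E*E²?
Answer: -15065658181787798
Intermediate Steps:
c(E) = 3*E/5 + 3*E³/5 (c(E) = 3*(E + E*E²)/5 = 3*(E + E³)/5 = 3*E/5 + 3*E³/5)
(c(1587) - 1122823)*(-4854671 - 1430387) = ((⅗)*1587*(1 + 1587²) - 1122823)*(-4854671 - 1430387) = ((⅗)*1587*(1 + 2518569) - 1122823)*(-6285058) = ((⅗)*1587*2518570 - 1122823)*(-6285058) = (2398182354 - 1122823)*(-6285058) = 2397059531*(-6285058) = -15065658181787798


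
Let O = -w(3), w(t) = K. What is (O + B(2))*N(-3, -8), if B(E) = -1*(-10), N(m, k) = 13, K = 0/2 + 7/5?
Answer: 559/5 ≈ 111.80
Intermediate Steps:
K = 7/5 (K = 0*(½) + 7*(⅕) = 0 + 7/5 = 7/5 ≈ 1.4000)
w(t) = 7/5
B(E) = 10
O = -7/5 (O = -1*7/5 = -7/5 ≈ -1.4000)
(O + B(2))*N(-3, -8) = (-7/5 + 10)*13 = (43/5)*13 = 559/5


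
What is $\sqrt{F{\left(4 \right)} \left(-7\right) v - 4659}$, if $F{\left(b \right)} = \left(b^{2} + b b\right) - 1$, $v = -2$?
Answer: $65 i \approx 65.0 i$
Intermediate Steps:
$F{\left(b \right)} = -1 + 2 b^{2}$ ($F{\left(b \right)} = \left(b^{2} + b^{2}\right) - 1 = 2 b^{2} - 1 = -1 + 2 b^{2}$)
$\sqrt{F{\left(4 \right)} \left(-7\right) v - 4659} = \sqrt{\left(-1 + 2 \cdot 4^{2}\right) \left(-7\right) \left(-2\right) - 4659} = \sqrt{\left(-1 + 2 \cdot 16\right) \left(-7\right) \left(-2\right) - 4659} = \sqrt{\left(-1 + 32\right) \left(-7\right) \left(-2\right) - 4659} = \sqrt{31 \left(-7\right) \left(-2\right) - 4659} = \sqrt{\left(-217\right) \left(-2\right) - 4659} = \sqrt{434 - 4659} = \sqrt{-4225} = 65 i$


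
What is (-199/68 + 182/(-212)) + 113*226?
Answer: 92025311/3604 ≈ 25534.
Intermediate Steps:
(-199/68 + 182/(-212)) + 113*226 = (-199*1/68 + 182*(-1/212)) + 25538 = (-199/68 - 91/106) + 25538 = -13641/3604 + 25538 = 92025311/3604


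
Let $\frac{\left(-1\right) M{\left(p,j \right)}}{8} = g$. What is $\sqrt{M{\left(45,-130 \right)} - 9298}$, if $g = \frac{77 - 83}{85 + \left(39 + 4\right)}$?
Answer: $\frac{i \sqrt{148762}}{4} \approx 96.424 i$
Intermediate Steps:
$g = - \frac{3}{64}$ ($g = - \frac{6}{85 + 43} = - \frac{6}{128} = \left(-6\right) \frac{1}{128} = - \frac{3}{64} \approx -0.046875$)
$M{\left(p,j \right)} = \frac{3}{8}$ ($M{\left(p,j \right)} = \left(-8\right) \left(- \frac{3}{64}\right) = \frac{3}{8}$)
$\sqrt{M{\left(45,-130 \right)} - 9298} = \sqrt{\frac{3}{8} - 9298} = \sqrt{- \frac{74381}{8}} = \frac{i \sqrt{148762}}{4}$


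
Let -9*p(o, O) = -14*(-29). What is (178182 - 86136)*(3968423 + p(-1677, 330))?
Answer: 1095819933482/3 ≈ 3.6527e+11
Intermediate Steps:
p(o, O) = -406/9 (p(o, O) = -(-14)*(-29)/9 = -1/9*406 = -406/9)
(178182 - 86136)*(3968423 + p(-1677, 330)) = (178182 - 86136)*(3968423 - 406/9) = 92046*(35715401/9) = 1095819933482/3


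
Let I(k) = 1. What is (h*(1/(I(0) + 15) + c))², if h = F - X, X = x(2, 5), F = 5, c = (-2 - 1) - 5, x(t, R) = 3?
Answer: 16129/64 ≈ 252.02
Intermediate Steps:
c = -8 (c = -3 - 5 = -8)
X = 3
h = 2 (h = 5 - 1*3 = 5 - 3 = 2)
(h*(1/(I(0) + 15) + c))² = (2*(1/(1 + 15) - 8))² = (2*(1/16 - 8))² = (2*(-127/16))² = (-127/8)² = 16129/64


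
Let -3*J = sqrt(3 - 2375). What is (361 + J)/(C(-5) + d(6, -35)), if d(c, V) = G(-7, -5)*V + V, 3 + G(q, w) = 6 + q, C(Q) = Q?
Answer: 361/100 - I*sqrt(593)/150 ≈ 3.61 - 0.16234*I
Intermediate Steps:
J = -2*I*sqrt(593)/3 (J = -sqrt(3 - 2375)/3 = -2*I*sqrt(593)/3 ≈ -16.234*I)
G(q, w) = 3 + q (G(q, w) = -3 + (6 + q) = 3 + q)
d(c, V) = -3*V (d(c, V) = (3 - 7)*V + V = -4*V + V = -3*V)
(361 + J)/(C(-5) + d(6, -35)) = (361 - 2*I*sqrt(593)/3)/(-5 - 3*(-35)) = (361 - 2*I*sqrt(593)/3)/(-5 + 105) = (361 - 2*I*sqrt(593)/3)/100 = (361 - 2*I*sqrt(593)/3)*(1/100) = 361/100 - I*sqrt(593)/150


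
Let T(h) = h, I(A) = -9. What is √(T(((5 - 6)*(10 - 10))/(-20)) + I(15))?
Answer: 3*I ≈ 3.0*I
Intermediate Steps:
√(T(((5 - 6)*(10 - 10))/(-20)) + I(15)) = √(((5 - 6)*(10 - 10))/(-20) - 9) = √(-1*0*(-1/20) - 9) = √(0*(-1/20) - 9) = √(0 - 9) = √(-9) = 3*I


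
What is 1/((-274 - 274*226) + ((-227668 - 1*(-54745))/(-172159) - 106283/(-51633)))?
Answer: -8889085647/552856122963850 ≈ -1.6078e-5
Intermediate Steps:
1/((-274 - 274*226) + ((-227668 - 1*(-54745))/(-172159) - 106283/(-51633))) = 1/((-274 - 61924) + ((-227668 + 54745)*(-1/172159) - 106283*(-1/51633))) = 1/(-62198 + (-172923*(-1/172159) + 106283/51633)) = 1/(-62198 + (172923/172159 + 106283/51633)) = 1/(-62198 + 27226108256/8889085647) = 1/(-552856122963850/8889085647) = -8889085647/552856122963850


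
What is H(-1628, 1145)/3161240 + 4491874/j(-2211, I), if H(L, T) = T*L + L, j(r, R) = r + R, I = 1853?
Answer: -887534980004/70732745 ≈ -12548.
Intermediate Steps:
j(r, R) = R + r
H(L, T) = L + L*T (H(L, T) = L*T + L = L + L*T)
H(-1628, 1145)/3161240 + 4491874/j(-2211, I) = -1628*(1 + 1145)/3161240 + 4491874/(1853 - 2211) = -1628*1146*(1/3161240) + 4491874/(-358) = -1865688*1/3161240 + 4491874*(-1/358) = -233211/395155 - 2245937/179 = -887534980004/70732745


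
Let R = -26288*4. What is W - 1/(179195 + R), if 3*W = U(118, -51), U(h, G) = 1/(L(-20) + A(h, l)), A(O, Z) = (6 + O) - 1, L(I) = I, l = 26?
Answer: 24578/7626429 ≈ 0.0032227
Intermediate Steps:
R = -105152
A(O, Z) = 5 + O
U(h, G) = 1/(-15 + h) (U(h, G) = 1/(-20 + (5 + h)) = 1/(-15 + h))
W = 1/309 (W = 1/(3*(-15 + 118)) = (1/3)/103 = (1/3)*(1/103) = 1/309 ≈ 0.0032362)
W - 1/(179195 + R) = 1/309 - 1/(179195 - 105152) = 1/309 - 1/74043 = 24578/7626429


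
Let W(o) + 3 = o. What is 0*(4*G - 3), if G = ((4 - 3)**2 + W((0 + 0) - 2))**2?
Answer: 0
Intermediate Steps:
W(o) = -3 + o
G = 16 (G = ((4 - 3)**2 + (-3 + ((0 + 0) - 2)))**2 = (1**2 + (-3 + (0 - 2)))**2 = (1 + (-3 - 2))**2 = (1 - 5)**2 = (-4)**2 = 16)
0*(4*G - 3) = 0*(4*16 - 3) = 0*(64 - 3) = 0*61 = 0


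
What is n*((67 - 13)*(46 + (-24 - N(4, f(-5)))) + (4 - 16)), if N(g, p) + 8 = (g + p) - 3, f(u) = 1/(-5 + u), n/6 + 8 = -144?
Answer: -7110864/5 ≈ -1.4222e+6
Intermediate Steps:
n = -912 (n = -48 + 6*(-144) = -48 - 864 = -912)
N(g, p) = -11 + g + p (N(g, p) = -8 + ((g + p) - 3) = -8 + (-3 + g + p) = -11 + g + p)
n*((67 - 13)*(46 + (-24 - N(4, f(-5)))) + (4 - 16)) = -912*((67 - 13)*(46 + (-24 - (-11 + 4 + 1/(-5 - 5)))) + (4 - 16)) = -912*(54*(46 + (-24 - (-11 + 4 + 1/(-10)))) - 12) = -912*(54*(46 + (-24 - (-11 + 4 - ⅒))) - 12) = -912*(54*(46 + (-24 - 1*(-71/10))) - 12) = -912*(54*(46 + (-24 + 71/10)) - 12) = -912*(54*(46 - 169/10) - 12) = -912*(54*(291/10) - 12) = -912*(7857/5 - 12) = -912*7797/5 = -7110864/5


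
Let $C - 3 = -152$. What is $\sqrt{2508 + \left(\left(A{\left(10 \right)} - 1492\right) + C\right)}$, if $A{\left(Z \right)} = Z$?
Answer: $\sqrt{877} \approx 29.614$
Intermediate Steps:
$C = -149$ ($C = 3 - 152 = -149$)
$\sqrt{2508 + \left(\left(A{\left(10 \right)} - 1492\right) + C\right)} = \sqrt{2508 + \left(\left(10 - 1492\right) - 149\right)} = \sqrt{2508 - 1631} = \sqrt{877}$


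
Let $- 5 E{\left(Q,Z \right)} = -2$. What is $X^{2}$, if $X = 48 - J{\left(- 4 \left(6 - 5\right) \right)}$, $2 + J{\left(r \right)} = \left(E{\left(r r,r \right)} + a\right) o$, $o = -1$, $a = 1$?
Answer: $\frac{66049}{25} \approx 2642.0$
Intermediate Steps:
$E{\left(Q,Z \right)} = \frac{2}{5}$ ($E{\left(Q,Z \right)} = \left(- \frac{1}{5}\right) \left(-2\right) = \frac{2}{5}$)
$J{\left(r \right)} = - \frac{17}{5}$ ($J{\left(r \right)} = -2 + \left(\frac{2}{5} + 1\right) \left(-1\right) = -2 + \frac{7}{5} \left(-1\right) = -2 - \frac{7}{5} = - \frac{17}{5}$)
$X = \frac{257}{5}$ ($X = 48 - - \frac{17}{5} = 48 + \frac{17}{5} = \frac{257}{5} \approx 51.4$)
$X^{2} = \left(\frac{257}{5}\right)^{2} = \frac{66049}{25}$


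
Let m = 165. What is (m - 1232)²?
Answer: 1138489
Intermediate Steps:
(m - 1232)² = (165 - 1232)² = (-1067)² = 1138489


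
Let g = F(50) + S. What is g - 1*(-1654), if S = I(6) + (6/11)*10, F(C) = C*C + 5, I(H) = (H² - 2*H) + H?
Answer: 46139/11 ≈ 4194.5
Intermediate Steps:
I(H) = H² - H
F(C) = 5 + C² (F(C) = C² + 5 = 5 + C²)
S = 390/11 (S = 6*(-1 + 6) + (6/11)*10 = 6*5 + (6*(1/11))*10 = 30 + (6/11)*10 = 30 + 60/11 = 390/11 ≈ 35.455)
g = 27945/11 (g = (5 + 50²) + 390/11 = (5 + 2500) + 390/11 = 2505 + 390/11 = 27945/11 ≈ 2540.5)
g - 1*(-1654) = 27945/11 - 1*(-1654) = 27945/11 + 1654 = 46139/11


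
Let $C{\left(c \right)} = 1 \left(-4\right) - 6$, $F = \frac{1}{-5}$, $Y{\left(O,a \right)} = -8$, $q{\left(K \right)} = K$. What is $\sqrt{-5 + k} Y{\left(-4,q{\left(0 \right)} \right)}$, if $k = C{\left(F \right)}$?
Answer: $- 8 i \sqrt{15} \approx - 30.984 i$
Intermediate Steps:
$F = - \frac{1}{5} \approx -0.2$
$C{\left(c \right)} = -10$ ($C{\left(c \right)} = -4 - 6 = -10$)
$k = -10$
$\sqrt{-5 + k} Y{\left(-4,q{\left(0 \right)} \right)} = \sqrt{-5 - 10} \left(-8\right) = \sqrt{-15} \left(-8\right) = i \sqrt{15} \left(-8\right) = - 8 i \sqrt{15}$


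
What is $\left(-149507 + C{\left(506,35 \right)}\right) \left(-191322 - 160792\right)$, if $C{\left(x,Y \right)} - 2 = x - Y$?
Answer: $52476957876$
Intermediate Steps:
$C{\left(x,Y \right)} = 2 + x - Y$ ($C{\left(x,Y \right)} = 2 - \left(Y - x\right) = 2 + x - Y$)
$\left(-149507 + C{\left(506,35 \right)}\right) \left(-191322 - 160792\right) = \left(-149507 + \left(2 + 506 - 35\right)\right) \left(-191322 - 160792\right) = \left(-149507 + 473\right) \left(-352114\right) = \left(-149034\right) \left(-352114\right) = 52476957876$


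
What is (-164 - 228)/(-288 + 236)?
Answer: 98/13 ≈ 7.5385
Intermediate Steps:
(-164 - 228)/(-288 + 236) = -392/(-52) = -392*(-1/52) = 98/13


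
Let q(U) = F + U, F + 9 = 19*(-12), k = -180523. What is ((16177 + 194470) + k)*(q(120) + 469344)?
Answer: 14134994148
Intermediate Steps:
F = -237 (F = -9 + 19*(-12) = -9 - 228 = -237)
q(U) = -237 + U
((16177 + 194470) + k)*(q(120) + 469344) = ((16177 + 194470) - 180523)*((-237 + 120) + 469344) = (210647 - 180523)*(-117 + 469344) = 30124*469227 = 14134994148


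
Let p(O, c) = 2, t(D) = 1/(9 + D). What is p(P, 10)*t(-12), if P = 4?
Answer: -2/3 ≈ -0.66667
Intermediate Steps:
p(P, 10)*t(-12) = 2/(9 - 12) = 2/(-3) = 2*(-1/3) = -2/3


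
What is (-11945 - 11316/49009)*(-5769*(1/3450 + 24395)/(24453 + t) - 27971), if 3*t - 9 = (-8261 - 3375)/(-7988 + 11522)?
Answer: 2943439520208483424022633/7306298658083300 ≈ 4.0286e+8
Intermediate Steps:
t = 10085/5301 (t = 3 + ((-8261 - 3375)/(-7988 + 11522))/3 = 3 + (-11636/3534)/3 = 3 + (-11636*1/3534)/3 = 3 + (1/3)*(-5818/1767) = 3 - 5818/5301 = 10085/5301 ≈ 1.9025)
(-11945 - 11316/49009)*(-5769*(1/3450 + 24395)/(24453 + t) - 27971) = (-11945 - 11316/49009)*(-5769*(1/3450 + 24395)/(24453 + 10085/5301) - 27971) = (-11945 - 11316*1/49009)*(-5769/(129635438/(5301*(1/3450 + 24395))) - 27971) = (-11945 - 11316/49009)*(-5769/(129635438/(5301*(84162751/3450))) - 27971) = -585423821*(-5769/((129635438/5301)*(3450/84162751)) - 27971)/49009 = -585423821*(-5769/149080753700/148715581017 - 27971)/49009 = -585423821*(-5769*148715581017/149080753700 - 27971)/49009 = -585423821*(-857940186887073/149080753700 - 27971)/49009 = -585423821/49009*(-5027877948629773/149080753700) = 2943439520208483424022633/7306298658083300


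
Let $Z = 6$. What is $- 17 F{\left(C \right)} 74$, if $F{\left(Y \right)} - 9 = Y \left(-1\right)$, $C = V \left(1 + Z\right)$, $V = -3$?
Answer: $-37740$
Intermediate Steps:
$C = -21$ ($C = - 3 \left(1 + 6\right) = \left(-3\right) 7 = -21$)
$F{\left(Y \right)} = 9 - Y$ ($F{\left(Y \right)} = 9 + Y \left(-1\right) = 9 - Y$)
$- 17 F{\left(C \right)} 74 = - 17 \left(9 - -21\right) 74 = - 17 \left(9 + 21\right) 74 = \left(-17\right) 30 \cdot 74 = \left(-510\right) 74 = -37740$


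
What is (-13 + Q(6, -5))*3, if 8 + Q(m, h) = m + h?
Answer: -60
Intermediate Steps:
Q(m, h) = -8 + h + m (Q(m, h) = -8 + (m + h) = -8 + (h + m) = -8 + h + m)
(-13 + Q(6, -5))*3 = (-13 + (-8 - 5 + 6))*3 = (-13 - 7)*3 = -20*3 = -60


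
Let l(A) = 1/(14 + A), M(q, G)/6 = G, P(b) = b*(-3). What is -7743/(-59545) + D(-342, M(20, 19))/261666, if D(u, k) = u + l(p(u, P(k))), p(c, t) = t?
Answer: 657874607399/5110535846160 ≈ 0.12873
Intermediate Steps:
P(b) = -3*b
M(q, G) = 6*G
D(u, k) = u + 1/(14 - 3*k)
-7743/(-59545) + D(-342, M(20, 19))/261666 = -7743/(-59545) + (-342 - 1/(-14 + 3*(6*19)))/261666 = -7743*(-1/59545) + (-342 - 1/(-14 + 3*114))*(1/261666) = 7743/59545 + (-342 - 1/(-14 + 342))*(1/261666) = 7743/59545 + (-342 - 1/328)*(1/261666) = 7743/59545 - 112177/328*1/261666 = 7743/59545 - 112177/85826448 = 657874607399/5110535846160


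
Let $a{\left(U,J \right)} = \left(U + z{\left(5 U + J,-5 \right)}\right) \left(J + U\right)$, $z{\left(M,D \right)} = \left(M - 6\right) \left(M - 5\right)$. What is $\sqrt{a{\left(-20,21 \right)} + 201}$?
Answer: $\sqrt{7321} \approx 85.563$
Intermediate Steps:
$z{\left(M,D \right)} = \left(-6 + M\right) \left(-5 + M\right)$ ($z{\left(M,D \right)} = \left(M - 6\right) \left(-5 + M\right) = \left(-6 + M\right) \left(-5 + M\right)$)
$a{\left(U,J \right)} = \left(J + U\right) \left(30 + \left(J + 5 U\right)^{2} - 54 U - 11 J\right)$ ($a{\left(U,J \right)} = \left(U + \left(30 + \left(5 U + J\right)^{2} - 11 \left(5 U + J\right)\right)\right) \left(J + U\right) = \left(U + \left(30 + \left(J + 5 U\right)^{2} - 11 \left(J + 5 U\right)\right)\right) \left(J + U\right) = \left(U + \left(30 + \left(J + 5 U\right)^{2} - \left(11 J + 55 U\right)\right)\right) \left(J + U\right) = \left(U - \left(-30 - \left(J + 5 U\right)^{2} + 11 J + 55 U\right)\right) \left(J + U\right) = \left(30 + \left(J + 5 U\right)^{2} - 54 U - 11 J\right) \left(J + U\right) = \left(J + U\right) \left(30 + \left(J + 5 U\right)^{2} - 54 U - 11 J\right)$)
$\sqrt{a{\left(-20,21 \right)} + 201} = \sqrt{\left(- 54 \left(-20\right)^{2} - 11 \cdot 21^{2} + 30 \cdot 21 + 30 \left(-20\right) + 21 \left(21 + 5 \left(-20\right)\right)^{2} - 20 \left(21 + 5 \left(-20\right)\right)^{2} - 1365 \left(-20\right)\right) + 201} = \sqrt{\left(\left(-54\right) 400 - 4851 + 630 - 600 + 21 \left(21 - 100\right)^{2} - 20 \left(21 - 100\right)^{2} + 27300\right) + 201} = \sqrt{\left(-21600 - 4851 + 630 - 600 + 21 \left(-79\right)^{2} - 20 \left(-79\right)^{2} + 27300\right) + 201} = \sqrt{\left(-21600 - 4851 + 630 - 600 + 21 \cdot 6241 - 124820 + 27300\right) + 201} = \sqrt{\left(-21600 - 4851 + 630 - 600 + 131061 - 124820 + 27300\right) + 201} = \sqrt{7120 + 201} = \sqrt{7321}$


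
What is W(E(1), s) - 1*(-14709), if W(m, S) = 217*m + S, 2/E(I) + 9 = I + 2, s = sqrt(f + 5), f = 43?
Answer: 43910/3 + 4*sqrt(3) ≈ 14644.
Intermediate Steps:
s = 4*sqrt(3) (s = sqrt(43 + 5) = sqrt(48) = 4*sqrt(3) ≈ 6.9282)
E(I) = 2/(-7 + I) (E(I) = 2/(-9 + (I + 2)) = 2/(-9 + (2 + I)) = 2/(-7 + I))
W(m, S) = S + 217*m
W(E(1), s) - 1*(-14709) = (4*sqrt(3) + 217*(2/(-7 + 1))) - 1*(-14709) = (4*sqrt(3) + 217*(2/(-6))) + 14709 = (4*sqrt(3) + 217*(2*(-1/6))) + 14709 = (4*sqrt(3) + 217*(-1/3)) + 14709 = (4*sqrt(3) - 217/3) + 14709 = (-217/3 + 4*sqrt(3)) + 14709 = 43910/3 + 4*sqrt(3)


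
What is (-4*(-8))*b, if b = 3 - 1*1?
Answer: 64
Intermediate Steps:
b = 2 (b = 3 - 1 = 2)
(-4*(-8))*b = -4*(-8)*2 = 32*2 = 64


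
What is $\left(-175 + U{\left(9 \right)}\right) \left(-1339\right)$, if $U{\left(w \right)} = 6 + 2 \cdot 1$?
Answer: $223613$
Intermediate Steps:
$U{\left(w \right)} = 8$ ($U{\left(w \right)} = 6 + 2 = 8$)
$\left(-175 + U{\left(9 \right)}\right) \left(-1339\right) = \left(-175 + 8\right) \left(-1339\right) = \left(-167\right) \left(-1339\right) = 223613$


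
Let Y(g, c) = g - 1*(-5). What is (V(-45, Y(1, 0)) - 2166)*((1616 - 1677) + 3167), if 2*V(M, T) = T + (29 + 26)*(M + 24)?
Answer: -8511993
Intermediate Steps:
Y(g, c) = 5 + g (Y(g, c) = g + 5 = 5 + g)
V(M, T) = 660 + T/2 + 55*M/2 (V(M, T) = (T + (29 + 26)*(M + 24))/2 = (T + 55*(24 + M))/2 = (T + (1320 + 55*M))/2 = (1320 + T + 55*M)/2 = 660 + T/2 + 55*M/2)
(V(-45, Y(1, 0)) - 2166)*((1616 - 1677) + 3167) = ((660 + (5 + 1)/2 + (55/2)*(-45)) - 2166)*((1616 - 1677) + 3167) = ((660 + (½)*6 - 2475/2) - 2166)*(-61 + 3167) = ((660 + 3 - 2475/2) - 2166)*3106 = (-1149/2 - 2166)*3106 = -5481/2*3106 = -8511993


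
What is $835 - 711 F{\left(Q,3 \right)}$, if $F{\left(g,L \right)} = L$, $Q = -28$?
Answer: $-1298$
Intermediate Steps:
$835 - 711 F{\left(Q,3 \right)} = 835 - 2133 = -1298$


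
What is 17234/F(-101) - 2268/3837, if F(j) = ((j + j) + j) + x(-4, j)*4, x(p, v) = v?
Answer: -3225254/129179 ≈ -24.967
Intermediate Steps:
F(j) = 7*j (F(j) = ((j + j) + j) + j*4 = (2*j + j) + 4*j = 3*j + 4*j = 7*j)
17234/F(-101) - 2268/3837 = 17234/((7*(-101))) - 2268/3837 = 17234/(-707) - 2268*1/3837 = 17234*(-1/707) - 756/1279 = -2462/101 - 756/1279 = -3225254/129179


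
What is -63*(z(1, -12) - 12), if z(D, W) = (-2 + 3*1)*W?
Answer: 1512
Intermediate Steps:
z(D, W) = W (z(D, W) = (-2 + 3)*W = 1*W = W)
-63*(z(1, -12) - 12) = -63*(-12 - 12) = -63*(-24) = 1512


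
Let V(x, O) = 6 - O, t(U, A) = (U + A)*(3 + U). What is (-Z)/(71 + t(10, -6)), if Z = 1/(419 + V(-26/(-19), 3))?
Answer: -1/51906 ≈ -1.9266e-5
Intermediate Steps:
t(U, A) = (3 + U)*(A + U) (t(U, A) = (A + U)*(3 + U) = (3 + U)*(A + U))
Z = 1/422 (Z = 1/(419 + (6 - 1*3)) = 1/(419 + (6 - 3)) = 1/(419 + 3) = 1/422 ≈ 0.0023697)
(-Z)/(71 + t(10, -6)) = (-1*1/422)/(71 + (10² + 3*(-6) + 3*10 - 6*10)) = -1/(422*(71 + (100 - 18 + 30 - 60))) = -1/(422*(71 + 52)) = -1/422/123 = -1/422*1/123 = -1/51906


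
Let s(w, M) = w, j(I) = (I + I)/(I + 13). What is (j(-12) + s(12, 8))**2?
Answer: 144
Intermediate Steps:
j(I) = 2*I/(13 + I) (j(I) = (2*I)/(13 + I) = 2*I/(13 + I))
(j(-12) + s(12, 8))**2 = (2*(-12)/(13 - 12) + 12)**2 = (2*(-12)/1 + 12)**2 = (2*(-12)*1 + 12)**2 = (-24 + 12)**2 = (-12)**2 = 144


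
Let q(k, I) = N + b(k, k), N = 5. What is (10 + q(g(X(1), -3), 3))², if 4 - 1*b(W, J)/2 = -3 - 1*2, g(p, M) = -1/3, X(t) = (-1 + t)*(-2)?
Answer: 1089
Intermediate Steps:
X(t) = 2 - 2*t
g(p, M) = -⅓ (g(p, M) = -1*⅓ = -⅓)
b(W, J) = 18 (b(W, J) = 8 - 2*(-3 - 1*2) = 8 - 2*(-3 - 2) = 8 - 2*(-5) = 8 + 10 = 18)
q(k, I) = 23 (q(k, I) = 5 + 18 = 23)
(10 + q(g(X(1), -3), 3))² = (10 + 23)² = 33² = 1089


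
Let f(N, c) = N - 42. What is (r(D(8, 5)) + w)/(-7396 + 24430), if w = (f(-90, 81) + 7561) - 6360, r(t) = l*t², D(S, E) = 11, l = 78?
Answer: 10507/17034 ≈ 0.61683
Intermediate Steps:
f(N, c) = -42 + N
r(t) = 78*t²
w = 1069 (w = ((-42 - 90) + 7561) - 6360 = (-132 + 7561) - 6360 = 7429 - 6360 = 1069)
(r(D(8, 5)) + w)/(-7396 + 24430) = (78*11² + 1069)/(-7396 + 24430) = (78*121 + 1069)/17034 = (9438 + 1069)*(1/17034) = 10507*(1/17034) = 10507/17034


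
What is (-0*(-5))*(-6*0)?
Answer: 0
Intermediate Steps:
(-0*(-5))*(-6*0) = -19*0*0 = 0*0 = 0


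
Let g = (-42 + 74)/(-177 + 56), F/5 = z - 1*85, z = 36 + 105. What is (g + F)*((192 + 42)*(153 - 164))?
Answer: -7920432/11 ≈ -7.2004e+5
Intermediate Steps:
z = 141
F = 280 (F = 5*(141 - 1*85) = 5*(141 - 85) = 5*56 = 280)
g = -32/121 (g = 32/(-121) = 32*(-1/121) = -32/121 ≈ -0.26446)
(g + F)*((192 + 42)*(153 - 164)) = (-32/121 + 280)*((192 + 42)*(153 - 164)) = 33848*(234*(-11))/121 = (33848/121)*(-2574) = -7920432/11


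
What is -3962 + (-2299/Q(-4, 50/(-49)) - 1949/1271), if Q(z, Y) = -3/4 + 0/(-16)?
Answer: -3424837/3813 ≈ -898.20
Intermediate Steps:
Q(z, Y) = -¾ (Q(z, Y) = -3*¼ + 0*(-1/16) = -¾ + 0 = -¾)
-3962 + (-2299/Q(-4, 50/(-49)) - 1949/1271) = -3962 + (-2299/(-¾) - 1949/1271) = -3962 + (-2299*(-4/3) - 1949*1/1271) = -3962 + (9196/3 - 1949/1271) = -3962 + 11682269/3813 = -3424837/3813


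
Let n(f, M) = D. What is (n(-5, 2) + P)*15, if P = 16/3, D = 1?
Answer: 95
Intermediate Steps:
n(f, M) = 1
P = 16/3 (P = 16*(1/3) = 16/3 ≈ 5.3333)
(n(-5, 2) + P)*15 = (1 + 16/3)*15 = (19/3)*15 = 95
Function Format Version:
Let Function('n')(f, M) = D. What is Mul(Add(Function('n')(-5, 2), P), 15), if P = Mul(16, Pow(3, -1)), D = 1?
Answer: 95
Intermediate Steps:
Function('n')(f, M) = 1
P = Rational(16, 3) (P = Mul(16, Rational(1, 3)) = Rational(16, 3) ≈ 5.3333)
Mul(Add(Function('n')(-5, 2), P), 15) = Mul(Add(1, Rational(16, 3)), 15) = Mul(Rational(19, 3), 15) = 95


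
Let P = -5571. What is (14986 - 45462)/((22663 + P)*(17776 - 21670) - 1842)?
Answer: 15238/33279045 ≈ 0.00045789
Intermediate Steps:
(14986 - 45462)/((22663 + P)*(17776 - 21670) - 1842) = (14986 - 45462)/((22663 - 5571)*(17776 - 21670) - 1842) = -30476/(17092*(-3894) - 1842) = -30476/(-66556248 - 1842) = -30476/(-66558090) = -30476*(-1/66558090) = 15238/33279045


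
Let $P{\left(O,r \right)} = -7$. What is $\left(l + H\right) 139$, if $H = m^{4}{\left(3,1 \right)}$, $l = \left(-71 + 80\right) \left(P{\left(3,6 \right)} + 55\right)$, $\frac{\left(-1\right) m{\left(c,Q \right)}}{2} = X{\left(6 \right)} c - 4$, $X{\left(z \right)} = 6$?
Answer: $85497232$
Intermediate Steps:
$m{\left(c,Q \right)} = 8 - 12 c$ ($m{\left(c,Q \right)} = - 2 \left(6 c - 4\right) = - 2 \left(-4 + 6 c\right) = 8 - 12 c$)
$l = 432$ ($l = \left(-71 + 80\right) \left(-7 + 55\right) = 9 \cdot 48 = 432$)
$H = 614656$ ($H = \left(8 - 36\right)^{4} = \left(-28\right)^{4} = 614656$)
$\left(l + H\right) 139 = \left(432 + 614656\right) 139 = 615088 \cdot 139 = 85497232$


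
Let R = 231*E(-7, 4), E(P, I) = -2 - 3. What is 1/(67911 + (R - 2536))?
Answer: 1/64220 ≈ 1.5571e-5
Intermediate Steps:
E(P, I) = -5
R = -1155 (R = 231*(-5) = -1155)
1/(67911 + (R - 2536)) = 1/(67911 + (-1155 - 2536)) = 1/(67911 - 3691) = 1/64220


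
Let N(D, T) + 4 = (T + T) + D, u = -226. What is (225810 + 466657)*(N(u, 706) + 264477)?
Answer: 183960090753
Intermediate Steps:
N(D, T) = -4 + D + 2*T (N(D, T) = -4 + ((T + T) + D) = -4 + (2*T + D) = -4 + (D + 2*T) = -4 + D + 2*T)
(225810 + 466657)*(N(u, 706) + 264477) = (225810 + 466657)*((-4 - 226 + 2*706) + 264477) = 692467*((-4 - 226 + 1412) + 264477) = 692467*(1182 + 264477) = 692467*265659 = 183960090753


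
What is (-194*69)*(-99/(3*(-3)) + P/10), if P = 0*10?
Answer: -147246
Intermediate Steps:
P = 0
(-194*69)*(-99/(3*(-3)) + P/10) = (-194*69)*(-99/(3*(-3)) + 0/10) = -13386*(-99/(-9) + 0*(⅒)) = -13386*(-99*(-⅑) + 0) = -13386*(11 + 0) = -13386*11 = -147246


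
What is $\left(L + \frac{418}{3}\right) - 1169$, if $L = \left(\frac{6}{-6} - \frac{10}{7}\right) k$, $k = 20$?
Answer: $- \frac{22643}{21} \approx -1078.2$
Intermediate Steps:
$L = - \frac{340}{7}$ ($L = \left(\frac{6}{-6} - \frac{10}{7}\right) 20 = \left(6 \left(- \frac{1}{6}\right) - \frac{10}{7}\right) 20 = \left(-1 - \frac{10}{7}\right) 20 = \left(- \frac{17}{7}\right) 20 = - \frac{340}{7} \approx -48.571$)
$\left(L + \frac{418}{3}\right) - 1169 = \left(- \frac{340}{7} + \frac{418}{3}\right) - 1169 = \frac{1906}{21} - 1169 = - \frac{22643}{21}$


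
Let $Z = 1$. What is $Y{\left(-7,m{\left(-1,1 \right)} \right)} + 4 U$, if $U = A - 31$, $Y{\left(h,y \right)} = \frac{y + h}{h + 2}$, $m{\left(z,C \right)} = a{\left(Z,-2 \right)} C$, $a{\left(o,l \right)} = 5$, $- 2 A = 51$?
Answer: $- \frac{1128}{5} \approx -225.6$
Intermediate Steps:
$A = - \frac{51}{2}$ ($A = \left(- \frac{1}{2}\right) 51 = - \frac{51}{2} \approx -25.5$)
$m{\left(z,C \right)} = 5 C$
$Y{\left(h,y \right)} = \frac{h + y}{2 + h}$
$U = - \frac{113}{2}$ ($U = - \frac{51}{2} - 31 = - \frac{113}{2} \approx -56.5$)
$Y{\left(-7,m{\left(-1,1 \right)} \right)} + 4 U = \frac{-7 + 5 \cdot 1}{2 - 7} + 4 \left(- \frac{113}{2}\right) = \frac{-7 + 5}{-5} - 226 = \left(- \frac{1}{5}\right) \left(-2\right) - 226 = \frac{2}{5} - 226 = - \frac{1128}{5}$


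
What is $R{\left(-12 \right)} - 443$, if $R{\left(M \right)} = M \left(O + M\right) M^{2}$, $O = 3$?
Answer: $15109$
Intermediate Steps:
$R{\left(M \right)} = M^{3} \left(3 + M\right)$ ($R{\left(M \right)} = M \left(3 + M\right) M^{2} = M^{3} \left(3 + M\right)$)
$R{\left(-12 \right)} - 443 = \left(-12\right)^{3} \left(3 - 12\right) - 443 = \left(-1728\right) \left(-9\right) - 443 = 15552 - 443 = 15109$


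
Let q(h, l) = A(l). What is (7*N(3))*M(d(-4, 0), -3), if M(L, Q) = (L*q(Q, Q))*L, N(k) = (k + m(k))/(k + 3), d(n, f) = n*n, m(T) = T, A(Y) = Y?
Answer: -5376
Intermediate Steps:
q(h, l) = l
d(n, f) = n²
N(k) = 2*k/(3 + k) (N(k) = (k + k)/(k + 3) = (2*k)/(3 + k) = 2*k/(3 + k))
M(L, Q) = Q*L² (M(L, Q) = (L*Q)*L = Q*L²)
(7*N(3))*M(d(-4, 0), -3) = (7*(2*3/(3 + 3)))*(-3*((-4)²)²) = (7*(2*3/6))*(-3*16²) = (7*(2*3*(⅙)))*(-3*256) = (7*1)*(-768) = 7*(-768) = -5376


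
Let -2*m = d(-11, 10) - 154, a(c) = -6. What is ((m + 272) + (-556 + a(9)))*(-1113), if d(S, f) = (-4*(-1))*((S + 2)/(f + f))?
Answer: 2360673/10 ≈ 2.3607e+5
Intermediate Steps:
d(S, f) = 2*(2 + S)/f (d(S, f) = 4*((2 + S)/((2*f))) = 4*((2 + S)*(1/(2*f))) = 4*((2 + S)/(2*f)) = 2*(2 + S)/f)
m = 779/10 (m = -(2*(2 - 11)/10 - 154)/2 = -(2*(⅒)*(-9) - 154)/2 = -(-9/5 - 154)/2 = -½*(-779/5) = 779/10 ≈ 77.900)
((m + 272) + (-556 + a(9)))*(-1113) = ((779/10 + 272) + (-556 - 6))*(-1113) = (3499/10 - 562)*(-1113) = -2121/10*(-1113) = 2360673/10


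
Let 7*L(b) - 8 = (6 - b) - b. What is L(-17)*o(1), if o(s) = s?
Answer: 48/7 ≈ 6.8571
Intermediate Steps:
L(b) = 2 - 2*b/7 (L(b) = 8/7 + ((6 - b) - b)/7 = 8/7 + (6 - 2*b)/7 = 8/7 + (6/7 - 2*b/7) = 2 - 2*b/7)
L(-17)*o(1) = (2 - 2/7*(-17))*1 = (2 + 34/7)*1 = (48/7)*1 = 48/7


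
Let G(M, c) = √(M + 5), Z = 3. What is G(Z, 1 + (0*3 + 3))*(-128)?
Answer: -256*√2 ≈ -362.04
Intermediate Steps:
G(M, c) = √(5 + M)
G(Z, 1 + (0*3 + 3))*(-128) = √(5 + 3)*(-128) = √8*(-128) = (2*√2)*(-128) = -256*√2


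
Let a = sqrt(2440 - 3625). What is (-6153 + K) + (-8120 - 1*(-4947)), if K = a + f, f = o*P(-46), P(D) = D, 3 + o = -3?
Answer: -9050 + I*sqrt(1185) ≈ -9050.0 + 34.424*I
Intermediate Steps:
o = -6 (o = -3 - 3 = -6)
a = I*sqrt(1185) (a = sqrt(-1185) = I*sqrt(1185) ≈ 34.424*I)
f = 276 (f = -6*(-46) = 276)
K = 276 + I*sqrt(1185) (K = I*sqrt(1185) + 276 = 276 + I*sqrt(1185) ≈ 276.0 + 34.424*I)
(-6153 + K) + (-8120 - 1*(-4947)) = (-6153 + (276 + I*sqrt(1185))) + (-8120 - 1*(-4947)) = (-5877 + I*sqrt(1185)) + (-8120 + 4947) = (-5877 + I*sqrt(1185)) - 3173 = -9050 + I*sqrt(1185)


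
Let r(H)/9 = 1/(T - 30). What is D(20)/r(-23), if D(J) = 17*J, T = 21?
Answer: -340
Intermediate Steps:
r(H) = -1 (r(H) = 9/(21 - 30) = 9/(-9) = 9*(-⅑) = -1)
D(20)/r(-23) = (17*20)/(-1) = 340*(-1) = -340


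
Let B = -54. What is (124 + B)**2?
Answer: 4900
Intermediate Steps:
(124 + B)**2 = (124 - 54)**2 = 70**2 = 4900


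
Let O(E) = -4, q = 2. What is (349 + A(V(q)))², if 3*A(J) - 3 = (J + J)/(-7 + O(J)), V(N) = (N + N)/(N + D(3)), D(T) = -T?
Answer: 133587364/1089 ≈ 1.2267e+5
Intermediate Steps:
V(N) = 2*N/(-3 + N) (V(N) = (N + N)/(N - 1*3) = (2*N)/(N - 3) = (2*N)/(-3 + N) = 2*N/(-3 + N))
A(J) = 1 - 2*J/33 (A(J) = 1 + ((J + J)/(-7 - 4))/3 = 1 + ((2*J)/(-11))/3 = 1 + ((2*J)*(-1/11))/3 = 1 + (-2*J/11)/3 = 1 - 2*J/33)
(349 + A(V(q)))² = (349 + (1 - 4*2/(33*(-3 + 2))))² = (349 + (1 - 4*2/(33*(-1))))² = (349 + (1 - 4*2*(-1)/33))² = (349 + (1 - 2/33*(-4)))² = (349 + (1 + 8/33))² = (349 + 41/33)² = (11558/33)² = 133587364/1089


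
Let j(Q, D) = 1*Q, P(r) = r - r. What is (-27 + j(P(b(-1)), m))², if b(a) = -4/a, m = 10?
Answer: 729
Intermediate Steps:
P(r) = 0
j(Q, D) = Q
(-27 + j(P(b(-1)), m))² = (-27 + 0)² = (-27)² = 729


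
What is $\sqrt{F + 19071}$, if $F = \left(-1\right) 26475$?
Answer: $2 i \sqrt{1851} \approx 86.047 i$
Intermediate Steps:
$F = -26475$
$\sqrt{F + 19071} = \sqrt{-26475 + 19071} = \sqrt{-7404} = 2 i \sqrt{1851}$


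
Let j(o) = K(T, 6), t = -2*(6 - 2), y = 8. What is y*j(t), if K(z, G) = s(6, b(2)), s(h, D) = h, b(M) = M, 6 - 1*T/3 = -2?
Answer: 48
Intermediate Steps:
T = 24 (T = 18 - 3*(-2) = 18 + 6 = 24)
K(z, G) = 6
t = -8 (t = -2*4 = -8)
j(o) = 6
y*j(t) = 8*6 = 48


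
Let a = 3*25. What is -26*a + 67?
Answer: -1883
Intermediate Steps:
a = 75
-26*a + 67 = -26*75 + 67 = -1950 + 67 = -1883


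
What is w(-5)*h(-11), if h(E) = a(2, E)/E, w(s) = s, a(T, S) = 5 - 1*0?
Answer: 25/11 ≈ 2.2727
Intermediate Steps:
a(T, S) = 5 (a(T, S) = 5 + 0 = 5)
h(E) = 5/E
w(-5)*h(-11) = -25/(-11) = -25*(-1)/11 = -5*(-5/11) = 25/11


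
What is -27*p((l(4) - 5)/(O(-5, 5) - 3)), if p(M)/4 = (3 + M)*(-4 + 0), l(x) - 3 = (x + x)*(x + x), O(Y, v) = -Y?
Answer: 14688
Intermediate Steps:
l(x) = 3 + 4*x² (l(x) = 3 + (x + x)*(x + x) = 3 + (2*x)*(2*x) = 3 + 4*x²)
p(M) = -48 - 16*M (p(M) = 4*((3 + M)*(-4 + 0)) = 4*((3 + M)*(-4)) = 4*(-12 - 4*M) = -48 - 16*M)
-27*p((l(4) - 5)/(O(-5, 5) - 3)) = -27*(-48 - 16*((3 + 4*4²) - 5)/(-1*(-5) - 3)) = -27*(-48 - 16*((3 + 4*16) - 5)/(5 - 3)) = -27*(-48 - 16*((3 + 64) - 5)/2) = -27*(-48 - 16*(67 - 5)/2) = -27*(-48 - 992/2) = -27*(-48 - 16*31) = -27*(-48 - 496) = -27*(-544) = 14688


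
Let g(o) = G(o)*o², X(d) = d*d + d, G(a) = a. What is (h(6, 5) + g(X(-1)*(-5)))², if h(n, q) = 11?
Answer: 121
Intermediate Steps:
X(d) = d + d² (X(d) = d² + d = d + d²)
g(o) = o³ (g(o) = o*o² = o³)
(h(6, 5) + g(X(-1)*(-5)))² = (11 + (-(1 - 1)*(-5))³)² = (11 + (-1*0*(-5))³)² = (11 + (0*(-5))³)² = (11 + 0³)² = (11 + 0)² = 11² = 121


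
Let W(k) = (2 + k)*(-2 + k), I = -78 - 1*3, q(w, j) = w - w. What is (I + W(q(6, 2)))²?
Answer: 7225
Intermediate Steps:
q(w, j) = 0
I = -81 (I = -78 - 3 = -81)
W(k) = (-2 + k)*(2 + k)
(I + W(q(6, 2)))² = (-81 + (-4 + 0²))² = (-81 + (-4 + 0))² = (-81 - 4)² = (-85)² = 7225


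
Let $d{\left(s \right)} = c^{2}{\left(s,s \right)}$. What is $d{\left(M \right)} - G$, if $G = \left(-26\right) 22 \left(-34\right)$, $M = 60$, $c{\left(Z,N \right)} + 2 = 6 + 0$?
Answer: $-19432$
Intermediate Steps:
$c{\left(Z,N \right)} = 4$ ($c{\left(Z,N \right)} = -2 + \left(6 + 0\right) = -2 + 6 = 4$)
$G = 19448$ ($G = \left(-572\right) \left(-34\right) = 19448$)
$d{\left(s \right)} = 16$ ($d{\left(s \right)} = 4^{2} = 16$)
$d{\left(M \right)} - G = 16 - 19448 = -19432$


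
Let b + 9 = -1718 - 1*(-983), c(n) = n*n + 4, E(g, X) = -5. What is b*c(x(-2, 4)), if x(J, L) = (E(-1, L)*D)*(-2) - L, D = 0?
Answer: -14880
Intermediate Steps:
x(J, L) = -L (x(J, L) = -5*0*(-2) - L = 0*(-2) - L = 0 - L = -L)
c(n) = 4 + n² (c(n) = n² + 4 = 4 + n²)
b = -744 (b = -9 + (-1718 - 1*(-983)) = -9 + (-1718 + 983) = -9 - 735 = -744)
b*c(x(-2, 4)) = -744*(4 + (-1*4)²) = -744*(4 + (-4)²) = -744*(4 + 16) = -744*20 = -14880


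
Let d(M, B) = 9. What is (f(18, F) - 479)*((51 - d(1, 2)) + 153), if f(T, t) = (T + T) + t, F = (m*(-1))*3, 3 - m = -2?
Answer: -89310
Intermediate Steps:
m = 5 (m = 3 - 1*(-2) = 3 + 2 = 5)
F = -15 (F = (5*(-1))*3 = -5*3 = -15)
f(T, t) = t + 2*T (f(T, t) = 2*T + t = t + 2*T)
(f(18, F) - 479)*((51 - d(1, 2)) + 153) = ((-15 + 2*18) - 479)*((51 - 1*9) + 153) = ((-15 + 36) - 479)*((51 - 9) + 153) = (21 - 479)*(42 + 153) = -458*195 = -89310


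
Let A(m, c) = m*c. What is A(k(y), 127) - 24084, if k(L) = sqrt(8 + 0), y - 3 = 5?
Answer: -24084 + 254*sqrt(2) ≈ -23725.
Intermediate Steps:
y = 8 (y = 3 + 5 = 8)
k(L) = 2*sqrt(2) (k(L) = sqrt(8) = 2*sqrt(2))
A(m, c) = c*m
A(k(y), 127) - 24084 = 127*(2*sqrt(2)) - 24084 = 254*sqrt(2) - 24084 = -24084 + 254*sqrt(2)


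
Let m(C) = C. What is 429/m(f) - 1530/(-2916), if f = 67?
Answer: 75193/10854 ≈ 6.9277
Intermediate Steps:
429/m(f) - 1530/(-2916) = 429/67 - 1530/(-2916) = 429*(1/67) - 1530*(-1/2916) = 429/67 + 85/162 = 75193/10854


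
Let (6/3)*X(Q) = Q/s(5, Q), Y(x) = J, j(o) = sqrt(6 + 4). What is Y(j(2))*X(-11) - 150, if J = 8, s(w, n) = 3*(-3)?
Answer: -1306/9 ≈ -145.11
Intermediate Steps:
s(w, n) = -9
j(o) = sqrt(10)
Y(x) = 8
X(Q) = -Q/18 (X(Q) = (Q/(-9))/2 = (Q*(-1/9))/2 = (-Q/9)/2 = -Q/18)
Y(j(2))*X(-11) - 150 = 8*(-1/18*(-11)) - 150 = 8*(11/18) - 150 = 44/9 - 150 = -1306/9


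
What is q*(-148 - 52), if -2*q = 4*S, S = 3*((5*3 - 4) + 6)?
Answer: 20400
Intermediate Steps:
S = 51 (S = 3*((15 - 4) + 6) = 3*(11 + 6) = 3*17 = 51)
q = -102 (q = -2*51 = -½*204 = -102)
q*(-148 - 52) = -102*(-148 - 52) = -102*(-200) = 20400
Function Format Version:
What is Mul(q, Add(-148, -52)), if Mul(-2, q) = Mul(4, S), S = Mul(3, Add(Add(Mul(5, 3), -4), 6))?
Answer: 20400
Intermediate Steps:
S = 51 (S = Mul(3, Add(Add(15, -4), 6)) = Mul(3, Add(11, 6)) = Mul(3, 17) = 51)
q = -102 (q = Mul(Rational(-1, 2), Mul(4, 51)) = Mul(Rational(-1, 2), 204) = -102)
Mul(q, Add(-148, -52)) = Mul(-102, Add(-148, -52)) = Mul(-102, -200) = 20400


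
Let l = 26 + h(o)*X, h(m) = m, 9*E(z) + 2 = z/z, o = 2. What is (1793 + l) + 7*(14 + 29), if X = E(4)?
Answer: 19078/9 ≈ 2119.8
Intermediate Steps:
E(z) = -⅑ (E(z) = -2/9 + (z/z)/9 = -2/9 + (⅑)*1 = -2/9 + ⅑ = -⅑)
X = -⅑ ≈ -0.11111
l = 232/9 (l = 26 + 2*(-⅑) = 26 - 2/9 = 232/9 ≈ 25.778)
(1793 + l) + 7*(14 + 29) = (1793 + 232/9) + 7*(14 + 29) = 16369/9 + 7*43 = 16369/9 + 301 = 19078/9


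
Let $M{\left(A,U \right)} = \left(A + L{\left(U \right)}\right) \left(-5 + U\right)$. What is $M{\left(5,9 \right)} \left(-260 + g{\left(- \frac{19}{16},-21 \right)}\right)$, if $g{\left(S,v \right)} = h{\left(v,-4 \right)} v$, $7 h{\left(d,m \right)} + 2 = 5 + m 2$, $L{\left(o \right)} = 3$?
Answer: $-7840$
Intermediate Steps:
$h{\left(d,m \right)} = \frac{3}{7} + \frac{2 m}{7}$ ($h{\left(d,m \right)} = - \frac{2}{7} + \frac{5 + m 2}{7} = - \frac{2}{7} + \frac{5 + 2 m}{7} = - \frac{2}{7} + \left(\frac{5}{7} + \frac{2 m}{7}\right) = \frac{3}{7} + \frac{2 m}{7}$)
$g{\left(S,v \right)} = - \frac{5 v}{7}$ ($g{\left(S,v \right)} = \left(\frac{3}{7} + \frac{2}{7} \left(-4\right)\right) v = \left(\frac{3}{7} - \frac{8}{7}\right) v = - \frac{5 v}{7}$)
$M{\left(A,U \right)} = \left(-5 + U\right) \left(3 + A\right)$ ($M{\left(A,U \right)} = \left(A + 3\right) \left(-5 + U\right) = \left(3 + A\right) \left(-5 + U\right) = \left(-5 + U\right) \left(3 + A\right)$)
$M{\left(5,9 \right)} \left(-260 + g{\left(- \frac{19}{16},-21 \right)}\right) = \left(-15 - 25 + 3 \cdot 9 + 5 \cdot 9\right) \left(-260 - -15\right) = \left(-15 - 25 + 27 + 45\right) \left(-260 + 15\right) = 32 \left(-245\right) = -7840$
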